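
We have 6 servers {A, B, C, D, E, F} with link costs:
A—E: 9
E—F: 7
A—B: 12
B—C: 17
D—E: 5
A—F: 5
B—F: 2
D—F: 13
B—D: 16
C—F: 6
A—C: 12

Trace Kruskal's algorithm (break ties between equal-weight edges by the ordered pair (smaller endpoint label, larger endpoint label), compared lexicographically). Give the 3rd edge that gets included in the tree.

Kruskal's algorithm — process edges by increasing weight (ties by edge label):
B—F (2): add — endpoints in different components.
A—F (5): add — endpoints in different components.
D—E (5): add — endpoints in different components.
C—F (6): add — endpoints in different components.
E—F (7): add — endpoints in different components.
The 3rd edge added is D—E.

D-E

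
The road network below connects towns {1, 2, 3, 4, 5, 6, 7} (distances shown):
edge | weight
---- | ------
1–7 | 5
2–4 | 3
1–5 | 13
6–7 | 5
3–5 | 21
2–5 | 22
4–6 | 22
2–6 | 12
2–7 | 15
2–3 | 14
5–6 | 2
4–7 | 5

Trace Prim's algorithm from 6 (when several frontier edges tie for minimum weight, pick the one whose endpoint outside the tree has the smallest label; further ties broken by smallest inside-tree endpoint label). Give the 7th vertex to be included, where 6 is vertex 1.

3

Grow the tree from 6 using Prim:
Step 1: cheapest edge leaving the tree is 5–6 (2); add 5.
Step 2: cheapest edge leaving the tree is 6–7 (5); add 7.
Step 3: cheapest edge leaving the tree is 1–7 (5); add 1.
Step 4: cheapest edge leaving the tree is 4–7 (5); add 4.
Step 5: cheapest edge leaving the tree is 2–4 (3); add 2.
Step 6: cheapest edge leaving the tree is 2–3 (14); add 3.
Vertex order: 6, 5, 7, 1, 4, 2, 3. The 7th vertex is 3.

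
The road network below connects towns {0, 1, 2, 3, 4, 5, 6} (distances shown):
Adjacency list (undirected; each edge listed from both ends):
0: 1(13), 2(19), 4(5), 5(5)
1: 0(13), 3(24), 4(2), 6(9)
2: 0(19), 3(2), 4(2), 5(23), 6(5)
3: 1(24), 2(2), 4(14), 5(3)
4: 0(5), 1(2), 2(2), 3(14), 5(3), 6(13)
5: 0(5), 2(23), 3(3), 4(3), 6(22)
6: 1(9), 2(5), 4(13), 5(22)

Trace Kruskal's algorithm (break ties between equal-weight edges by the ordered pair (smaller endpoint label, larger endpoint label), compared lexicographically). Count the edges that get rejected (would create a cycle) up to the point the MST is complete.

Kruskal: consider edges lightest-first.
1–4 (2): add — endpoints in different components.
2–3 (2): add — endpoints in different components.
2–4 (2): add — endpoints in different components.
3–5 (3): add — endpoints in different components.
4–5 (3): skip — 4 and 5 already connected.
0–4 (5): add — endpoints in different components.
0–5 (5): skip — 0 and 5 already connected.
2–6 (5): add — endpoints in different components.
Edges rejected before the tree was complete: 2.

2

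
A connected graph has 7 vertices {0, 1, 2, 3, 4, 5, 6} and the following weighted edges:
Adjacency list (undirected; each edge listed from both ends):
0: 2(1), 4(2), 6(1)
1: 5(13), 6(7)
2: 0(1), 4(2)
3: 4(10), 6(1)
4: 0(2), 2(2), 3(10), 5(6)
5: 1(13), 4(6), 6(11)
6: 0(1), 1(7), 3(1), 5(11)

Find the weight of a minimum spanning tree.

18

Prim, starting at 3.
Step 1: cheapest edge leaving the tree is 3–6 (1); add 6.
Step 2: cheapest edge leaving the tree is 0–6 (1); add 0.
Step 3: cheapest edge leaving the tree is 0–2 (1); add 2.
Step 4: cheapest edge leaving the tree is 0–4 (2); add 4.
Step 5: cheapest edge leaving the tree is 4–5 (6); add 5.
Step 6: cheapest edge leaving the tree is 1–6 (7); add 1.
MST edges: 3–6, 0–6, 0–2, 0–4, 4–5, 1–6; total weight 1+1+1+2+6+7 = 18.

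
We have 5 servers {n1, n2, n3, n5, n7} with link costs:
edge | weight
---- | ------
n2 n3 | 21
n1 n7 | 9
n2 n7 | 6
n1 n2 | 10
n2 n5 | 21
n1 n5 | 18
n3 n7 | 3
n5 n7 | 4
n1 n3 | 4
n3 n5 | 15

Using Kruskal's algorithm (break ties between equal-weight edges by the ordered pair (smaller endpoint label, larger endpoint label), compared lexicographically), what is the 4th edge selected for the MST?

n2-n7

Kruskal: consider edges lightest-first.
n3 n7 (3): add — endpoints in different components.
n1 n3 (4): add — endpoints in different components.
n5 n7 (4): add — endpoints in different components.
n2 n7 (6): add — endpoints in different components.
The 4th edge added is n2 n7.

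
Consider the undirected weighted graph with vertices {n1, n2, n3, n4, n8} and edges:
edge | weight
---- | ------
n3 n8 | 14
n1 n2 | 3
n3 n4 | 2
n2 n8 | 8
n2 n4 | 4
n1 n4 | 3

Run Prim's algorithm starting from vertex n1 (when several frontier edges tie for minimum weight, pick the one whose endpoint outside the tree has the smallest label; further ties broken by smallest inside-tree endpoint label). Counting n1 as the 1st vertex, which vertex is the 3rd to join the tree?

Grow the tree from n1 using Prim:
Step 1: frontier [n1 n2 3, n1 n4 3] → take n1 n2 (3); add n2.
Step 2: frontier [n1 n4 3, n2 n4 4, n2 n8 8] → take n1 n4 (3); add n4.
Step 3: frontier [n2 n8 8, n3 n4 2] → take n3 n4 (2); add n3.
Step 4: frontier [n2 n8 8, n3 n8 14] → take n2 n8 (8); add n8.
Vertex order: n1, n2, n4, n3, n8. The 3rd vertex is n4.

n4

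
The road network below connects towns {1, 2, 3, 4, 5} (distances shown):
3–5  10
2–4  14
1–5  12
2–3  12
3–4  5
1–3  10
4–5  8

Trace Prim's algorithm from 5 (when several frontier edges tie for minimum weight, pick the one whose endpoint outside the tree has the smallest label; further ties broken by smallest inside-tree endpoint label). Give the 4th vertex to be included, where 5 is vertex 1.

Grow the tree from 5 using Prim:
Step 1: frontier [4–5 8, 3–5 10, 1–5 12] → take 4–5 (8); add 4.
Step 2: frontier [3–4 5, 2–4 14, 3–5 10, 1–5 12] → take 3–4 (5); add 3.
Step 3: frontier [1–3 10, 2–3 12, 2–4 14, 1–5 12] → take 1–3 (10); add 1.
Step 4: frontier [2–3 12, 2–4 14] → take 2–3 (12); add 2.
Vertex order: 5, 4, 3, 1, 2. The 4th vertex is 1.

1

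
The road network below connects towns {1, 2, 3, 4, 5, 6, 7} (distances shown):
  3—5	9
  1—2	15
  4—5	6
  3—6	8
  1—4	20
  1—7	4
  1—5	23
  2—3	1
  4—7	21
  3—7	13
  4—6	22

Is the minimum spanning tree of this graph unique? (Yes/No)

Yes

Kruskal: consider edges lightest-first.
2—3 (1): add. Components now {1} {2,3} {4} {5} {6} {7}
1—7 (4): add. Components now {1,7} {2,3} {4} {5} {6}
4—5 (6): add. Components now {1,7} {2,3} {4,5} {6}
3—6 (8): add. Components now {1,7} {2,3,6} {4,5}
3—5 (9): add. Components now {1,7} {2,3,4,5,6}
3—7 (13): add. Components now {1,2,3,4,5,6,7}
Every non-tree edge has weight strictly greater than the heaviest edge on the tree path between its endpoints, so the MST is unique.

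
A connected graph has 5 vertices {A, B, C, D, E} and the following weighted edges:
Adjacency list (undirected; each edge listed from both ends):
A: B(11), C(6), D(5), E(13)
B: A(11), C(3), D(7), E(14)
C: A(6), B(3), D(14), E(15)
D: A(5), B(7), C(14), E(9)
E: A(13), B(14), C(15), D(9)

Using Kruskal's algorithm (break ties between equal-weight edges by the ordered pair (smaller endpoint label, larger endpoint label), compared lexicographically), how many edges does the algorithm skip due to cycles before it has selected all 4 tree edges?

Sort edges by weight, then run Kruskal:
B–C (3): add — endpoints in different components.
A–D (5): add — endpoints in different components.
A–C (6): add — endpoints in different components.
B–D (7): skip — B and D already connected.
D–E (9): add — endpoints in different components.
Edges rejected before the tree was complete: 1.

1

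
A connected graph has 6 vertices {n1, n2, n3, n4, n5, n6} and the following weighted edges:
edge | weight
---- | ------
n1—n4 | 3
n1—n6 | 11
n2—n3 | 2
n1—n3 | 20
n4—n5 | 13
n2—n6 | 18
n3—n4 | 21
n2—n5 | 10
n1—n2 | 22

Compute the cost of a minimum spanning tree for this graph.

Prim, starting at n1.
Step 1: frontier [n1—n4 3, n1—n6 11, n1—n3 20, n1—n2 22] → take n1—n4 (3); add n4.
Step 2: frontier [n1—n6 11, n1—n3 20, n1—n2 22, n4—n5 13, n3—n4 21] → take n1—n6 (11); add n6.
Step 3: frontier [n1—n3 20, n1—n2 22, n4—n5 13, n3—n4 21, n2—n6 18] → take n4—n5 (13); add n5.
Step 4: frontier [n1—n3 20, n1—n2 22, n3—n4 21, n2—n5 10, n2—n6 18] → take n2—n5 (10); add n2.
Step 5: frontier [n1—n3 20, n2—n3 2, n3—n4 21] → take n2—n3 (2); add n3.
MST edges: n1—n4, n1—n6, n4—n5, n2—n5, n2—n3; total weight 3+11+13+10+2 = 39.

39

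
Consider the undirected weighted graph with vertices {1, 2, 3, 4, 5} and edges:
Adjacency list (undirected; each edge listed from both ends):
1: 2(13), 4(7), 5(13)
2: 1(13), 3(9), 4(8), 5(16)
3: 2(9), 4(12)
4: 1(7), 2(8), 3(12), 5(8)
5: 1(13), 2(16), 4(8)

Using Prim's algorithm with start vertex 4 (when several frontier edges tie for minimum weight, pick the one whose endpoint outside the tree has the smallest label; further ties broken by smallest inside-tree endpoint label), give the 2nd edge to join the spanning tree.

2-4

Grow the tree from 4 using Prim:
Step 1: cheapest edge leaving the tree is 1-4 (7); add 1.
Step 2: cheapest edge leaving the tree is 2-4 (8); add 2.
Step 3: cheapest edge leaving the tree is 4-5 (8); add 5.
Step 4: cheapest edge leaving the tree is 2-3 (9); add 3.
The 2nd edge added is 2-4.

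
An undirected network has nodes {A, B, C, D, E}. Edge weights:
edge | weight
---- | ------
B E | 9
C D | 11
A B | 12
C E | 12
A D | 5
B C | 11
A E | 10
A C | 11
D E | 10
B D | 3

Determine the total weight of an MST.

Prim's algorithm from A:
Step 1: frontier [A D 5, A E 10, A C 11, A B 12] → take A D (5); add D.
Step 2: frontier [A E 10, A C 11, A B 12, B D 3, D E 10, C D 11] → take B D (3); add B.
Step 3: frontier [A E 10, A C 11, B E 9, B C 11, D E 10, C D 11] → take B E (9); add E.
Step 4: frontier [A C 11, B C 11, C D 11, C E 12] → take A C (11); add C.
MST edges: A D, B D, B E, A C; total weight 5+3+9+11 = 28.

28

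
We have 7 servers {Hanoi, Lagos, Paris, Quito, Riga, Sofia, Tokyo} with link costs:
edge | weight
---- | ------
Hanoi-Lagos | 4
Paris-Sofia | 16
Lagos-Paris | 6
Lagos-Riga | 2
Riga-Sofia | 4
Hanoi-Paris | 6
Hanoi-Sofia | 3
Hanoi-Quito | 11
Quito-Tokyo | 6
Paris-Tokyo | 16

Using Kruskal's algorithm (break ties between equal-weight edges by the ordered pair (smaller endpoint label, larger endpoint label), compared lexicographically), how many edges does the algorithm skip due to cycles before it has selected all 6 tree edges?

Kruskal: consider edges lightest-first.
Lagos-Riga (2): add. Components now {Hanoi} {Lagos,Riga} {Tokyo} {Quito} {Paris} {Sofia}
Hanoi-Sofia (3): add. Components now {Hanoi,Sofia} {Lagos,Riga} {Tokyo} {Quito} {Paris}
Hanoi-Lagos (4): add. Components now {Hanoi,Lagos,Riga,Sofia} {Tokyo} {Quito} {Paris}
Riga-Sofia (4): skip — Riga and Sofia already connected.
Hanoi-Paris (6): add. Components now {Hanoi,Lagos,Paris,Riga,Sofia} {Tokyo} {Quito}
Lagos-Paris (6): skip — Lagos and Paris already connected.
Quito-Tokyo (6): add. Components now {Hanoi,Lagos,Paris,Riga,Sofia} {Quito,Tokyo}
Hanoi-Quito (11): add. Components now {Hanoi,Lagos,Paris,Quito,Riga,Sofia,Tokyo}
Edges rejected before the tree was complete: 2.

2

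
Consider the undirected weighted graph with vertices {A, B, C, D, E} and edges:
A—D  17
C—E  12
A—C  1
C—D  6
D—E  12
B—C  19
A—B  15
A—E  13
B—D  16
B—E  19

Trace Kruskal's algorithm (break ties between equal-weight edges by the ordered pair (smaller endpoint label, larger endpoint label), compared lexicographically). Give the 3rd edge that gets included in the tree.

C-E

Kruskal's algorithm — process edges by increasing weight (ties by edge label):
A—C (1): add. Components now {A,C} {B} {D} {E}
C—D (6): add. Components now {A,C,D} {B} {E}
C—E (12): add. Components now {A,C,D,E} {B}
D—E (12): skip — D and E already connected.
A—E (13): skip — A and E already connected.
A—B (15): add. Components now {A,B,C,D,E}
The 3rd edge added is C—E.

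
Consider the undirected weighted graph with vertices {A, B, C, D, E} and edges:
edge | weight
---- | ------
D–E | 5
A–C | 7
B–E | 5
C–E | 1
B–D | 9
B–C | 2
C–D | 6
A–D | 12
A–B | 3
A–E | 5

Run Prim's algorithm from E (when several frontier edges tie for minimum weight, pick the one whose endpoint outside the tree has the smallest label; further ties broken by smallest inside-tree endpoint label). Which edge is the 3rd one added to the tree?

Prim, starting at E.
Step 1: cheapest edge leaving the tree is C–E (1); add C.
Step 2: cheapest edge leaving the tree is B–C (2); add B.
Step 3: cheapest edge leaving the tree is A–B (3); add A.
Step 4: cheapest edge leaving the tree is D–E (5); add D.
The 3rd edge added is A–B.

A-B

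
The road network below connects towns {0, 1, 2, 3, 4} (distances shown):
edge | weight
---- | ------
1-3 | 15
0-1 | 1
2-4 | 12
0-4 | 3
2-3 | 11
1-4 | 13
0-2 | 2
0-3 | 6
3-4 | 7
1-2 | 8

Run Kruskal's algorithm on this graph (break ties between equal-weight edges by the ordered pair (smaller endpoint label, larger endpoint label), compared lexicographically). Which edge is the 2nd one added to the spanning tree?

0-2

Kruskal: consider edges lightest-first.
0-1 (1): add. Components now {0,1} {2} {3} {4}
0-2 (2): add. Components now {0,1,2} {3} {4}
0-4 (3): add. Components now {0,1,2,4} {3}
0-3 (6): add. Components now {0,1,2,3,4}
The 2nd edge added is 0-2.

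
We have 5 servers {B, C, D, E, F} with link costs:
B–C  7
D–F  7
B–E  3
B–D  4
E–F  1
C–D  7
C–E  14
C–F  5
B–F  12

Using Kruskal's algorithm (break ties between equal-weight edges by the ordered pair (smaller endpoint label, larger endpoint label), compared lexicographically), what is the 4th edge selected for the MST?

C-F

Kruskal: consider edges lightest-first.
E–F (1): add — endpoints in different components.
B–E (3): add — endpoints in different components.
B–D (4): add — endpoints in different components.
C–F (5): add — endpoints in different components.
The 4th edge added is C–F.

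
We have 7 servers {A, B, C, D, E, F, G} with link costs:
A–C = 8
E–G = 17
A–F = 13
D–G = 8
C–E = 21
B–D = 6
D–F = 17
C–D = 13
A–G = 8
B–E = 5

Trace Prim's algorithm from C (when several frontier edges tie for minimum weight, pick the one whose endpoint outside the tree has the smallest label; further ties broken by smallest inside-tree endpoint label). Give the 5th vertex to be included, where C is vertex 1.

B

Prim, starting at C.
Step 1: cheapest edge leaving the tree is A–C (8); add A.
Step 2: cheapest edge leaving the tree is A–G (8); add G.
Step 3: cheapest edge leaving the tree is D–G (8); add D.
Step 4: cheapest edge leaving the tree is B–D (6); add B.
Step 5: cheapest edge leaving the tree is B–E (5); add E.
Step 6: cheapest edge leaving the tree is A–F (13); add F.
Vertex order: C, A, G, D, B, E, F. The 5th vertex is B.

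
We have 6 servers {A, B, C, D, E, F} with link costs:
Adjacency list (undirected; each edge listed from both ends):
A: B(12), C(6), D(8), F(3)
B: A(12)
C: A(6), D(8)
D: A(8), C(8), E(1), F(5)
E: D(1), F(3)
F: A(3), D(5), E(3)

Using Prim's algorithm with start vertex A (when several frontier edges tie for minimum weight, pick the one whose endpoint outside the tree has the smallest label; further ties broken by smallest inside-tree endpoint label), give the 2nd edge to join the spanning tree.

Prim, starting at A.
Step 1: frontier [A F 3, A C 6, A D 8, A B 12] → take A F (3); add F.
Step 2: frontier [A C 6, A D 8, A B 12, E F 3, D F 5] → take E F (3); add E.
Step 3: frontier [A C 6, A D 8, A B 12, D E 1, D F 5] → take D E (1); add D.
Step 4: frontier [A C 6, A B 12, C D 8] → take A C (6); add C.
Step 5: frontier [A B 12] → take A B (12); add B.
The 2nd edge added is E F.

E-F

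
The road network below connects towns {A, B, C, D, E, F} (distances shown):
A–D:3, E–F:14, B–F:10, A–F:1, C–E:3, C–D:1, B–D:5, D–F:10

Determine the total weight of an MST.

13

Kruskal's algorithm — process edges by increasing weight (ties by edge label):
A–F (1): add. Components now {A,F} {B} {C} {D} {E}
C–D (1): add. Components now {A,F} {B} {C,D} {E}
A–D (3): add. Components now {A,C,D,F} {B} {E}
C–E (3): add. Components now {A,C,D,E,F} {B}
B–D (5): add. Components now {A,B,C,D,E,F}
MST edges: A–F, C–D, A–D, C–E, B–D; total weight 1+1+3+3+5 = 13.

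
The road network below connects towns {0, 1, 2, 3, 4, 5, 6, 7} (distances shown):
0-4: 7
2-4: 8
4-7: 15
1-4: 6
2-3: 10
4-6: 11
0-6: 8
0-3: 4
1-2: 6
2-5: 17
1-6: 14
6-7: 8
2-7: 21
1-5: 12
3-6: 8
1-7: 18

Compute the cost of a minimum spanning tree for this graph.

51

Prim's algorithm from 3:
Step 1: cheapest edge leaving the tree is 0-3 (4); add 0.
Step 2: cheapest edge leaving the tree is 0-4 (7); add 4.
Step 3: cheapest edge leaving the tree is 1-4 (6); add 1.
Step 4: cheapest edge leaving the tree is 1-2 (6); add 2.
Step 5: cheapest edge leaving the tree is 0-6 (8); add 6.
Step 6: cheapest edge leaving the tree is 6-7 (8); add 7.
Step 7: cheapest edge leaving the tree is 1-5 (12); add 5.
MST edges: 0-3, 0-4, 1-4, 1-2, 0-6, 6-7, 1-5; total weight 4+7+6+6+8+8+12 = 51.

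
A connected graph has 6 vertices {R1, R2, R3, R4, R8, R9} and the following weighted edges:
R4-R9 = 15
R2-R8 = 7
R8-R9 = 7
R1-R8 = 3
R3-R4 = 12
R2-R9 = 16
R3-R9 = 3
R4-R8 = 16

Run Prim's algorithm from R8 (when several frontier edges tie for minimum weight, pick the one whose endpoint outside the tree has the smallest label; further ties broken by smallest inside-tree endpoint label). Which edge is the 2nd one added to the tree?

Grow the tree from R8 using Prim:
Step 1: frontier [R1-R8 3, R2-R8 7, R8-R9 7, R4-R8 16] → take R1-R8 (3); add R1.
Step 2: frontier [R2-R8 7, R8-R9 7, R4-R8 16] → take R2-R8 (7); add R2.
Step 3: frontier [R2-R9 16, R8-R9 7, R4-R8 16] → take R8-R9 (7); add R9.
Step 4: frontier [R4-R8 16, R3-R9 3, R4-R9 15] → take R3-R9 (3); add R3.
Step 5: frontier [R3-R4 12, R4-R8 16, R4-R9 15] → take R3-R4 (12); add R4.
The 2nd edge added is R2-R8.

R2-R8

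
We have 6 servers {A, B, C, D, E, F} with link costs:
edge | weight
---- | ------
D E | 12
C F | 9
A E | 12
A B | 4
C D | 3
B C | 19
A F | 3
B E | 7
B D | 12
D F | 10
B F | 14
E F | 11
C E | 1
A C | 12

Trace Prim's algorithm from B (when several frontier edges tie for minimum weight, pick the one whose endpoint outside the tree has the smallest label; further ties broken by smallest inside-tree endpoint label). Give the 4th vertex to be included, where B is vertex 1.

E

Prim, starting at B.
Step 1: cheapest edge leaving the tree is A B (4); add A.
Step 2: cheapest edge leaving the tree is A F (3); add F.
Step 3: cheapest edge leaving the tree is B E (7); add E.
Step 4: cheapest edge leaving the tree is C E (1); add C.
Step 5: cheapest edge leaving the tree is C D (3); add D.
Vertex order: B, A, F, E, C, D. The 4th vertex is E.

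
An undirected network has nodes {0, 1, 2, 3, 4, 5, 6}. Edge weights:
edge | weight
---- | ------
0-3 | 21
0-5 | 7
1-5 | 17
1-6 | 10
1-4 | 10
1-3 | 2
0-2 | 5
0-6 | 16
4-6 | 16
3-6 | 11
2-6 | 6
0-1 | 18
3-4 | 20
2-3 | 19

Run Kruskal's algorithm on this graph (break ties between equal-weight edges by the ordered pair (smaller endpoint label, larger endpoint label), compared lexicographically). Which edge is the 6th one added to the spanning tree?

1-6

Kruskal's algorithm — process edges by increasing weight (ties by edge label):
1-3 (2): add. Components now {0} {1,3} {2} {4} {5} {6}
0-2 (5): add. Components now {0,2} {1,3} {4} {5} {6}
2-6 (6): add. Components now {0,2,6} {1,3} {4} {5}
0-5 (7): add. Components now {0,2,5,6} {1,3} {4}
1-4 (10): add. Components now {0,2,5,6} {1,3,4}
1-6 (10): add. Components now {0,1,2,3,4,5,6}
The 6th edge added is 1-6.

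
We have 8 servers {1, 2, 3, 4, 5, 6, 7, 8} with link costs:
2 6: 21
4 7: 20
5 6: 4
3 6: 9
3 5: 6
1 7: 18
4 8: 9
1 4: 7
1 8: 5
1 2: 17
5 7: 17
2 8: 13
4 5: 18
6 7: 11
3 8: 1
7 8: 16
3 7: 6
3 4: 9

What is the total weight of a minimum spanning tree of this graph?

Kruskal: consider edges lightest-first.
3 8 (1): add — endpoints in different components.
5 6 (4): add — endpoints in different components.
1 8 (5): add — endpoints in different components.
3 5 (6): add — endpoints in different components.
3 7 (6): add — endpoints in different components.
1 4 (7): add — endpoints in different components.
3 4 (9): skip — 3 and 4 already connected.
3 6 (9): skip — 3 and 6 already connected.
4 8 (9): skip — 4 and 8 already connected.
6 7 (11): skip — 6 and 7 already connected.
2 8 (13): add — endpoints in different components.
MST edges: 3 8, 5 6, 1 8, 3 5, 3 7, 1 4, 2 8; total weight 1+4+5+6+6+7+13 = 42.

42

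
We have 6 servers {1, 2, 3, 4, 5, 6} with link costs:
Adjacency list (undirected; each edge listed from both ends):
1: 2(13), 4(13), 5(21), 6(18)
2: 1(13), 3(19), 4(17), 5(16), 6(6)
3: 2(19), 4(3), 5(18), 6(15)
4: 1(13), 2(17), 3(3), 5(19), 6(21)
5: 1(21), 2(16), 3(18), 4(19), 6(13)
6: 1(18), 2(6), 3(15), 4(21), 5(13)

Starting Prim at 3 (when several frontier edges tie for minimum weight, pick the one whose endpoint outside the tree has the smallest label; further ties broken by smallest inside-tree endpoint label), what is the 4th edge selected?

2-6

Grow the tree from 3 using Prim:
Step 1: frontier [3—4 3, 3—6 15, 3—5 18, 2—3 19] → take 3—4 (3); add 4.
Step 2: frontier [3—6 15, 3—5 18, 2—3 19, 1—4 13, 2—4 17, 4—5 19, 4—6 21] → take 1—4 (13); add 1.
Step 3: frontier [1—2 13, 1—6 18, 1—5 21, 3—6 15, 3—5 18, 2—3 19, 2—4 17, 4—5 19, 4—6 21] → take 1—2 (13); add 2.
Step 4: frontier [1—6 18, 1—5 21, 2—6 6, 2—5 16, 3—6 15, 3—5 18, 4—5 19, 4—6 21] → take 2—6 (6); add 6.
Step 5: frontier [1—5 21, 2—5 16, 3—5 18, 4—5 19, 5—6 13] → take 5—6 (13); add 5.
The 4th edge added is 2—6.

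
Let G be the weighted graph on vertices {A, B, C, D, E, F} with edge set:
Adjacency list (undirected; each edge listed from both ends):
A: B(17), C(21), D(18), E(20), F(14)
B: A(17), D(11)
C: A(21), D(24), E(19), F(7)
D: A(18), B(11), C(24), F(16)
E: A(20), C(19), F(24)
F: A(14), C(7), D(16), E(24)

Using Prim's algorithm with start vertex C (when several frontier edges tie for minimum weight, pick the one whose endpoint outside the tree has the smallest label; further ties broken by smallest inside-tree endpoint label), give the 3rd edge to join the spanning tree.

D-F

Grow the tree from C using Prim:
Step 1: frontier [C—F 7, C—E 19, A—C 21, C—D 24] → take C—F (7); add F.
Step 2: frontier [C—E 19, A—C 21, C—D 24, A—F 14, D—F 16, E—F 24] → take A—F (14); add A.
Step 3: frontier [A—B 17, A—D 18, A—E 20, C—E 19, C—D 24, D—F 16, E—F 24] → take D—F (16); add D.
Step 4: frontier [A—B 17, A—E 20, C—E 19, B—D 11, E—F 24] → take B—D (11); add B.
Step 5: frontier [A—E 20, C—E 19, E—F 24] → take C—E (19); add E.
The 3rd edge added is D—F.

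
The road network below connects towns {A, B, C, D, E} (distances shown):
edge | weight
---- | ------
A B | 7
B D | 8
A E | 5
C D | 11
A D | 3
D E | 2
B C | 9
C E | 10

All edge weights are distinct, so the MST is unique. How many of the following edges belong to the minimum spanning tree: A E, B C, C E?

1

Kruskal: consider edges lightest-first.
D E (2): add — endpoints in different components.
A D (3): add — endpoints in different components.
A E (5): skip — A and E already connected.
A B (7): add — endpoints in different components.
B D (8): skip — B and D already connected.
B C (9): add — endpoints in different components.
MST edge set: {D E, A D, A B, B C}.
Of the listed edges, {B C} are in the MST → 1.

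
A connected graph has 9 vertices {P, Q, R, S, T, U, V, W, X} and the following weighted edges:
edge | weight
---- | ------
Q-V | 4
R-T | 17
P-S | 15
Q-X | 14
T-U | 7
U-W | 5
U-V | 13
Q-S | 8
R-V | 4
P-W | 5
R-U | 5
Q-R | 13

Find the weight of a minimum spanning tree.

52

Sort edges by weight, then run Kruskal:
Q-V (4): add — endpoints in different components.
R-V (4): add — endpoints in different components.
P-W (5): add — endpoints in different components.
R-U (5): add — endpoints in different components.
U-W (5): add — endpoints in different components.
T-U (7): add — endpoints in different components.
Q-S (8): add — endpoints in different components.
Q-R (13): skip — R and Q already connected.
U-V (13): skip — V and U already connected.
Q-X (14): add — endpoints in different components.
MST edges: Q-V, R-V, P-W, R-U, U-W, T-U, Q-S, Q-X; total weight 4+4+5+5+5+7+8+14 = 52.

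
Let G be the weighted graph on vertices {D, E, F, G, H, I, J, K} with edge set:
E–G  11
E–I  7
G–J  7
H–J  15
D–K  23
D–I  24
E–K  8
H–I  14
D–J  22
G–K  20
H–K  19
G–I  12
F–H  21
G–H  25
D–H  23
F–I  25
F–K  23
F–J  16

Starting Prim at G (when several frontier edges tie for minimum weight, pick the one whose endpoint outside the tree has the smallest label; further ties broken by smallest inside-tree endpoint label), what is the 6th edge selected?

F-J

Prim's algorithm from G:
Step 1: cheapest edge leaving the tree is G–J (7); add J.
Step 2: cheapest edge leaving the tree is E–G (11); add E.
Step 3: cheapest edge leaving the tree is E–I (7); add I.
Step 4: cheapest edge leaving the tree is E–K (8); add K.
Step 5: cheapest edge leaving the tree is H–I (14); add H.
Step 6: cheapest edge leaving the tree is F–J (16); add F.
Step 7: cheapest edge leaving the tree is D–J (22); add D.
The 6th edge added is F–J.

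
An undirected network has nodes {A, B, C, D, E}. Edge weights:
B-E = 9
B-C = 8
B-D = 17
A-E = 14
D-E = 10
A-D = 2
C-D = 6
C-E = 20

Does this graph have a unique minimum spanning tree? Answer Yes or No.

Sort edges by weight, then run Kruskal:
A-D (2): add — endpoints in different components.
C-D (6): add — endpoints in different components.
B-C (8): add — endpoints in different components.
B-E (9): add — endpoints in different components.
Every non-tree edge has weight strictly greater than the heaviest edge on the tree path between its endpoints, so the MST is unique.

Yes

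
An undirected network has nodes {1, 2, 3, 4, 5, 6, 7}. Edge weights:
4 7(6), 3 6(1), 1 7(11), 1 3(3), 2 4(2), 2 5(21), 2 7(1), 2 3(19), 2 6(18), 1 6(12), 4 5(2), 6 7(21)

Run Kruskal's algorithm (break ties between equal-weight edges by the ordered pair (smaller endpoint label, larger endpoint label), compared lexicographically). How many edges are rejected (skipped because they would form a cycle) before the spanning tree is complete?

1

Kruskal: consider edges lightest-first.
2 7 (1): add — endpoints in different components.
3 6 (1): add — endpoints in different components.
2 4 (2): add — endpoints in different components.
4 5 (2): add — endpoints in different components.
1 3 (3): add — endpoints in different components.
4 7 (6): skip — 4 and 7 already connected.
1 7 (11): add — endpoints in different components.
Edges rejected before the tree was complete: 1.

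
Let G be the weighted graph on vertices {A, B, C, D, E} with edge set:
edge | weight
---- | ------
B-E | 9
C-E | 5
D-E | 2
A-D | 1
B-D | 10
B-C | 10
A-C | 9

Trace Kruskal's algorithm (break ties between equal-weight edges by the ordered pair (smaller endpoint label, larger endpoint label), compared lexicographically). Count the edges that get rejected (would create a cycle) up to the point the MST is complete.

1

Kruskal: consider edges lightest-first.
A-D (1): add — endpoints in different components.
D-E (2): add — endpoints in different components.
C-E (5): add — endpoints in different components.
A-C (9): skip — A and C already connected.
B-E (9): add — endpoints in different components.
Edges rejected before the tree was complete: 1.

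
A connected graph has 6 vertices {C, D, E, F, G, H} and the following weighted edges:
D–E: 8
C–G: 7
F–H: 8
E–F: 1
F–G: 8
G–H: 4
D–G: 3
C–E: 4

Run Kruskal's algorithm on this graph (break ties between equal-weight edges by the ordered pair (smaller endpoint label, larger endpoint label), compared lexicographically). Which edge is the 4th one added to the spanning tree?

G-H

Kruskal's algorithm — process edges by increasing weight (ties by edge label):
E–F (1): add. Components now {C} {D} {E,F} {G} {H}
D–G (3): add. Components now {C} {D,G} {E,F} {H}
C–E (4): add. Components now {C,E,F} {D,G} {H}
G–H (4): add. Components now {C,E,F} {D,G,H}
C–G (7): add. Components now {C,D,E,F,G,H}
The 4th edge added is G–H.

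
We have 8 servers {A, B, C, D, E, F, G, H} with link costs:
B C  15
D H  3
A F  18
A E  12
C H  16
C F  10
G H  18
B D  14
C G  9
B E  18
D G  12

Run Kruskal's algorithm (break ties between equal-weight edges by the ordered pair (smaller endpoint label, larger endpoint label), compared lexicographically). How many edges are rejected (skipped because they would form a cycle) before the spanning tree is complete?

2

Kruskal: consider edges lightest-first.
D H (3): add — endpoints in different components.
C G (9): add — endpoints in different components.
C F (10): add — endpoints in different components.
A E (12): add — endpoints in different components.
D G (12): add — endpoints in different components.
B D (14): add — endpoints in different components.
B C (15): skip — B and C already connected.
C H (16): skip — C and H already connected.
A F (18): add — endpoints in different components.
Edges rejected before the tree was complete: 2.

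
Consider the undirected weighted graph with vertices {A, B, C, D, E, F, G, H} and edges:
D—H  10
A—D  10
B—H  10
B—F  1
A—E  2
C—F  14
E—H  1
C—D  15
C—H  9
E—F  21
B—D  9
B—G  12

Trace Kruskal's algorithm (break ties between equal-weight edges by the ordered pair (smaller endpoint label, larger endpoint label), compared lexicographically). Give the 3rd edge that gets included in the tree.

Kruskal: consider edges lightest-first.
B—F (1): add — endpoints in different components.
E—H (1): add — endpoints in different components.
A—E (2): add — endpoints in different components.
B—D (9): add — endpoints in different components.
C—H (9): add — endpoints in different components.
A—D (10): add — endpoints in different components.
B—H (10): skip — B and H already connected.
D—H (10): skip — D and H already connected.
B—G (12): add — endpoints in different components.
The 3rd edge added is A—E.

A-E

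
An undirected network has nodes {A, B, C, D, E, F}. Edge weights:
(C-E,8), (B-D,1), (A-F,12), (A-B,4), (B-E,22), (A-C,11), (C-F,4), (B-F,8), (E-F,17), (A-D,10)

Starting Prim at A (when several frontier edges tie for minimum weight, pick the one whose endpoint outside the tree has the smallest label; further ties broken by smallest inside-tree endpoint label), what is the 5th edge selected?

Prim, starting at A.
Step 1: cheapest edge leaving the tree is A-B (4); add B.
Step 2: cheapest edge leaving the tree is B-D (1); add D.
Step 3: cheapest edge leaving the tree is B-F (8); add F.
Step 4: cheapest edge leaving the tree is C-F (4); add C.
Step 5: cheapest edge leaving the tree is C-E (8); add E.
The 5th edge added is C-E.

C-E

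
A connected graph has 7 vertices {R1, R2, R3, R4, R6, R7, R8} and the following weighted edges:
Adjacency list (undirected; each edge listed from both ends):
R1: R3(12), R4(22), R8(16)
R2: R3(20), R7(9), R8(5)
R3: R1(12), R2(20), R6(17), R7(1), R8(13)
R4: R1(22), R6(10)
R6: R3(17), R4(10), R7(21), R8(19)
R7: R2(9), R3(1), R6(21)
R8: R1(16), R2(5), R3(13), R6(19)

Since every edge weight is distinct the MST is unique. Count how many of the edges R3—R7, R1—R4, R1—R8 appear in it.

Kruskal's algorithm — process edges by increasing weight (ties by edge label):
R3—R7 (1): add — endpoints in different components.
R2—R8 (5): add — endpoints in different components.
R2—R7 (9): add — endpoints in different components.
R4—R6 (10): add — endpoints in different components.
R1—R3 (12): add — endpoints in different components.
R3—R8 (13): skip — R8 and R3 already connected.
R1—R8 (16): skip — R8 and R1 already connected.
R3—R6 (17): add — endpoints in different components.
MST edge set: {R3—R7, R2—R8, R2—R7, R4—R6, R1—R3, R3—R6}.
Of the listed edges, {R3—R7} are in the MST → 1.

1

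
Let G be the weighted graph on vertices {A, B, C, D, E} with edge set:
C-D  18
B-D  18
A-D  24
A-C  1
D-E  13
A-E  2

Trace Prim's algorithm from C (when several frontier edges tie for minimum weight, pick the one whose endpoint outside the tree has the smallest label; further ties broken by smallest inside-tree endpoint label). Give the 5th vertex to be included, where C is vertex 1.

Prim's algorithm from C:
Step 1: cheapest edge leaving the tree is A-C (1); add A.
Step 2: cheapest edge leaving the tree is A-E (2); add E.
Step 3: cheapest edge leaving the tree is D-E (13); add D.
Step 4: cheapest edge leaving the tree is B-D (18); add B.
Vertex order: C, A, E, D, B. The 5th vertex is B.

B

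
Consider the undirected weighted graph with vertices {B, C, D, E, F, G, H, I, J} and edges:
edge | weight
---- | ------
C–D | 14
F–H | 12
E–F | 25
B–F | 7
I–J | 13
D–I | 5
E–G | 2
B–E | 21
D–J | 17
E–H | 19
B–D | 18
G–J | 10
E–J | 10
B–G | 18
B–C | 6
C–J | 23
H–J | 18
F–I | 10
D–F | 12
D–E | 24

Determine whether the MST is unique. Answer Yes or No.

No

Kruskal: consider edges lightest-first.
E–G (2): add — endpoints in different components.
D–I (5): add — endpoints in different components.
B–C (6): add — endpoints in different components.
B–F (7): add — endpoints in different components.
E–J (10): add — endpoints in different components.
F–I (10): add — endpoints in different components.
G–J (10): skip — G and J already connected.
D–F (12): skip — D and F already connected.
F–H (12): add — endpoints in different components.
I–J (13): add — endpoints in different components.
Non-tree edge G–J has weight 10, equal to the heaviest edge on its tree cycle — swapping gives another MST of the same weight. Not unique.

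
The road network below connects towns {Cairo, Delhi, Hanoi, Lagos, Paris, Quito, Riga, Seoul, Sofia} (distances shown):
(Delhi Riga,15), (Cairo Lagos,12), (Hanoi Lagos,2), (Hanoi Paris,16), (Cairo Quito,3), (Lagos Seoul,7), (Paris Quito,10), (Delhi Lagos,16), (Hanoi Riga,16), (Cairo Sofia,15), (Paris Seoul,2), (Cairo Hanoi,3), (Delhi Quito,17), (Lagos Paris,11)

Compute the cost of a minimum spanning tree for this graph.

Prim, starting at Sofia.
Step 1: cheapest edge leaving the tree is Cairo Sofia (15); add Cairo.
Step 2: cheapest edge leaving the tree is Cairo Hanoi (3); add Hanoi.
Step 3: cheapest edge leaving the tree is Hanoi Lagos (2); add Lagos.
Step 4: cheapest edge leaving the tree is Cairo Quito (3); add Quito.
Step 5: cheapest edge leaving the tree is Lagos Seoul (7); add Seoul.
Step 6: cheapest edge leaving the tree is Paris Seoul (2); add Paris.
Step 7: cheapest edge leaving the tree is Delhi Lagos (16); add Delhi.
Step 8: cheapest edge leaving the tree is Delhi Riga (15); add Riga.
MST edges: Cairo Sofia, Cairo Hanoi, Hanoi Lagos, Cairo Quito, Lagos Seoul, Paris Seoul, Delhi Lagos, Delhi Riga; total weight 15+3+2+3+7+2+16+15 = 63.

63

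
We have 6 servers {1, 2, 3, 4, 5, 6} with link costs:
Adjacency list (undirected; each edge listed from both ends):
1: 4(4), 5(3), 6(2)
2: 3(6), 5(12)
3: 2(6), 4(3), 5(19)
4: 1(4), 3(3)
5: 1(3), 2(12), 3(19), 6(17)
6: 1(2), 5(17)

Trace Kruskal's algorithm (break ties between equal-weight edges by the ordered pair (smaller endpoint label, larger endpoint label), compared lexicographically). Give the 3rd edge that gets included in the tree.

3-4

Kruskal's algorithm — process edges by increasing weight (ties by edge label):
1–6 (2): add. Components now {1,6} {2} {3} {4} {5}
1–5 (3): add. Components now {1,5,6} {2} {3} {4}
3–4 (3): add. Components now {1,5,6} {2} {3,4}
1–4 (4): add. Components now {1,3,4,5,6} {2}
2–3 (6): add. Components now {1,2,3,4,5,6}
The 3rd edge added is 3–4.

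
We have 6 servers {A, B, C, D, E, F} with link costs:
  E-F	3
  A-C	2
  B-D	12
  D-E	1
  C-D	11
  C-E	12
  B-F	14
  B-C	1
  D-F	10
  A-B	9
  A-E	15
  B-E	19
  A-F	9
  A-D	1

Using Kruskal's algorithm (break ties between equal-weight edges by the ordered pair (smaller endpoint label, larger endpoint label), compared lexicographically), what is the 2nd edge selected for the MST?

Sort edges by weight, then run Kruskal:
A-D (1): add. Components now {A,D} {B} {C} {E} {F}
B-C (1): add. Components now {A,D} {B,C} {E} {F}
D-E (1): add. Components now {A,D,E} {B,C} {F}
A-C (2): add. Components now {A,B,C,D,E} {F}
E-F (3): add. Components now {A,B,C,D,E,F}
The 2nd edge added is B-C.

B-C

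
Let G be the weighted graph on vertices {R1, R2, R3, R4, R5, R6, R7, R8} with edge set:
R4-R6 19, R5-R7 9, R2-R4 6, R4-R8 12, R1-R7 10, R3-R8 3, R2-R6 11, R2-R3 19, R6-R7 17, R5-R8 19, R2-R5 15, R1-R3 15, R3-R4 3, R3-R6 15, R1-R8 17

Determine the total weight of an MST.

Sort edges by weight, then run Kruskal:
R3-R4 (3): add — endpoints in different components.
R3-R8 (3): add — endpoints in different components.
R2-R4 (6): add — endpoints in different components.
R5-R7 (9): add — endpoints in different components.
R1-R7 (10): add — endpoints in different components.
R2-R6 (11): add — endpoints in different components.
R4-R8 (12): skip — R4 and R8 already connected.
R1-R3 (15): add — endpoints in different components.
MST edges: R3-R4, R3-R8, R2-R4, R5-R7, R1-R7, R2-R6, R1-R3; total weight 3+3+6+9+10+11+15 = 57.

57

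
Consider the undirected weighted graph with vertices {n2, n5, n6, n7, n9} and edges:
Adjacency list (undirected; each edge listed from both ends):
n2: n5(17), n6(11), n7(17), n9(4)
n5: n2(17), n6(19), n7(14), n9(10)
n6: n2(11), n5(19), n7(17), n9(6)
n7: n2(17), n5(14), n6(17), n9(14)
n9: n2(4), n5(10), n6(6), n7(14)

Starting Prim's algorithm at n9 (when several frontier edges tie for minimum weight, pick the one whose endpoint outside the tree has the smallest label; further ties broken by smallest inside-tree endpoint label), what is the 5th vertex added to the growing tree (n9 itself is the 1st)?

n7

Grow the tree from n9 using Prim:
Step 1: frontier [n2-n9 4, n6-n9 6, n5-n9 10, n7-n9 14] → take n2-n9 (4); add n2.
Step 2: frontier [n2-n6 11, n2-n5 17, n2-n7 17, n6-n9 6, n5-n9 10, n7-n9 14] → take n6-n9 (6); add n6.
Step 3: frontier [n2-n5 17, n2-n7 17, n6-n7 17, n5-n6 19, n5-n9 10, n7-n9 14] → take n5-n9 (10); add n5.
Step 4: frontier [n2-n7 17, n5-n7 14, n6-n7 17, n7-n9 14] → take n5-n7 (14); add n7.
Vertex order: n9, n2, n6, n5, n7. The 5th vertex is n7.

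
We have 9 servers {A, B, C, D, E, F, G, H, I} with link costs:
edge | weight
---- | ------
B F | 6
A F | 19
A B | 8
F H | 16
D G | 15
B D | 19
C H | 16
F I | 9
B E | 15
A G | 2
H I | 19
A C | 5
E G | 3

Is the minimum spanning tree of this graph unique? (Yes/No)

No

Kruskal's algorithm — process edges by increasing weight (ties by edge label):
A G (2): add — endpoints in different components.
E G (3): add — endpoints in different components.
A C (5): add — endpoints in different components.
B F (6): add — endpoints in different components.
A B (8): add — endpoints in different components.
F I (9): add — endpoints in different components.
B E (15): skip — B and E already connected.
D G (15): add — endpoints in different components.
C H (16): add — endpoints in different components.
Non-tree edge F H has weight 16, equal to the heaviest edge on its tree cycle — swapping gives another MST of the same weight. Not unique.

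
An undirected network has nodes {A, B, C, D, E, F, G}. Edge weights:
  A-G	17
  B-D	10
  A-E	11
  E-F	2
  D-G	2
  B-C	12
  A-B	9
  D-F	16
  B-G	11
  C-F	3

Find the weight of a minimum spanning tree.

37

Grow the tree from G using Prim:
Step 1: cheapest edge leaving the tree is D-G (2); add D.
Step 2: cheapest edge leaving the tree is B-D (10); add B.
Step 3: cheapest edge leaving the tree is A-B (9); add A.
Step 4: cheapest edge leaving the tree is A-E (11); add E.
Step 5: cheapest edge leaving the tree is E-F (2); add F.
Step 6: cheapest edge leaving the tree is C-F (3); add C.
MST edges: D-G, B-D, A-B, A-E, E-F, C-F; total weight 2+10+9+11+2+3 = 37.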